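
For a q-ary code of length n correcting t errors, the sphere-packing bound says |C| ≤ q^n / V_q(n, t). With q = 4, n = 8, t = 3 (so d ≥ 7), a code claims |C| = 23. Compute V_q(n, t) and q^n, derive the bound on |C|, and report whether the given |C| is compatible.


V_q(n, t) = 1789, q^n = 65536, Hamming bound = 36, |C| = 23 ≤ bound (satisfied).

Step 1: Compute V_q(n, t) = Σ_{j=0}^3 C(n, j) (q−1)^j.
  j = 0: C(8,0)·(3)^0 = 1·1 = 1.
  j = 1: C(8,1)·(3)^1 = 8·3 = 24.
  j = 2: C(8,2)·(3)^2 = 28·9 = 252.
  j = 3: C(8,3)·(3)^3 = 56·27 = 1512.
  V_q(n, t) = 1 + 24 + 252 + 1512 = 1789.
Step 2: q^n = 4^8 = 65536.
Step 3: Hamming bound ⌊q^n / V_q(n,t)⌋ = ⌊65536/1789⌋ = 36.
Step 4: Compare |C| = 23 to 36: satisfied.
The claimed |C| lies below the Hamming bound.


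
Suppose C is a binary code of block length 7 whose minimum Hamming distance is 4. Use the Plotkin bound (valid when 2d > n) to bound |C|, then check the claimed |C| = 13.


Plotkin bound M ≤ 8; given |C| = 13 > bound (violated).

Check applicability: 2d = 8, n = 7.
2d − n = 1 > 0, so Plotkin applies.
Compute d/(2d−n) = 4/1 ≈ 4.0000.
⌊d/(2d−n)⌋ = 4.
Plotkin bound: M ≤ 2·4 = 8.
Given |C| = 13, check: VIOLATED.
This |C| is above the Plotkin bound, so no binary code with n = 7, d = 4 and 13 codewords exists.


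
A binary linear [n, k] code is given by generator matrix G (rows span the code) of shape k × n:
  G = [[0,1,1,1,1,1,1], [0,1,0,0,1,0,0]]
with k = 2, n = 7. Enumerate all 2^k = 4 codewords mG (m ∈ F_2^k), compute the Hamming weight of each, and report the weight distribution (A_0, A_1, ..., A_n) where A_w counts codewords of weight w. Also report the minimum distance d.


Weight distribution: A_0 = 1, A_2 = 1, A_4 = 1, A_6 = 1. Minimum distance d = 2.

Enumerate all 2^2 = 4 messages m ∈ F_2^2.
For each, compute codeword c = mG in F_2^7, then tally its weight.
  m = 00 → c = 0000000, weight = 0.
  m = 10 → c = 0111111, weight = 6.
  m = 01 → c = 0100100, weight = 2.
  m = 11 → c = 0011011, weight = 4.
Tally weights:
  weight 0: 1 codewords.
  weight 2: 1 codewords.
  weight 4: 1 codewords.
  weight 6: 1 codewords.
Minimum distance d = smallest w > 0 with A_w > 0 = 2.
Sanity: Σ A_w = 4 = 2^2 = 4 ✓.


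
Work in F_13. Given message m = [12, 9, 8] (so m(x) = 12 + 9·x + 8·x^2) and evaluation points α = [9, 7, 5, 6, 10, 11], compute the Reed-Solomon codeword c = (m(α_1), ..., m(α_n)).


c = [0, 12, 10, 3, 5, 0]

Message polynomial: m(x) = 12 + 9·x + 8·x^2 (mod 13).
For each evaluation point α_i, compute m(α_i) mod 13:
  α_1 = 9: Horner steps 8 → 3 → 0, so m(9) = 0.
  α_2 = 7: Horner steps 8 → 0 → 12, so m(7) = 12.
  α_3 = 5: Horner steps 8 → 10 → 10, so m(5) = 10.
  α_4 = 6: Horner steps 8 → 5 → 3, so m(6) = 3.
  α_5 = 10: Horner steps 8 → 11 → 5, so m(10) = 5.
  α_6 = 11: Horner steps 8 → 6 → 0, so m(11) = 0.
Codeword c = [0, 12, 10, 3, 5, 0] ∈ F_13^6.


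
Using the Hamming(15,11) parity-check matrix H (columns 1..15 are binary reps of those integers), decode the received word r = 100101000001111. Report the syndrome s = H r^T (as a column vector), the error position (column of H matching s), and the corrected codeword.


s = (0, 0, 1, 1)^T, error position = 3, corrected codeword c = 101101000001111

Compute s = H r^T mod 2 one row at a time:
  s_1 = 0 + 0 + 0 + 0 + 1 + 1 + 1 + 1 = 4 ≡ 0 (mod 2).
  s_2 = 1 + 0 + 1 + 0 + 1 + 1 + 1 + 1 = 6 ≡ 0 (mod 2).
  s_3 = 0 + 0 + 1 + 0 + 0 + 0 + 1 + 1 = 3 ≡ 1 (mod 2).
  s_4 = 1 + 0 + 0 + 0 + 0 + 0 + 1 + 1 = 3 ≡ 1 (mod 2).
s = (0, 0, 1, 1)^T — this equals column 3 of H (binary 0011), so error is at position 3.
Correct: flip bit 3 of r = 100101000001111 to get c = 101101000001111.


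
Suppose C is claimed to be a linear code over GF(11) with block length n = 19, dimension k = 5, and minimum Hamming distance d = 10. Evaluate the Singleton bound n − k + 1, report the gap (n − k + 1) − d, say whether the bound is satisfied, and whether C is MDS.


Singleton RHS = n − k + 1 = 15, slack = 5, bound satisfied, not MDS.

Singleton bound: d ≤ n − k + 1.
Here n = 19, k = 5, so n − k + 1 = 15.
Given d = 10, check d ≤ 15: YES.
Slack = (n − k + 1) − d = 5.
The code is NOT MDS (slack = 5 > 0).
Description: the claimed parameters are [19, 5, 10]_11; such a code would be non-MDS.


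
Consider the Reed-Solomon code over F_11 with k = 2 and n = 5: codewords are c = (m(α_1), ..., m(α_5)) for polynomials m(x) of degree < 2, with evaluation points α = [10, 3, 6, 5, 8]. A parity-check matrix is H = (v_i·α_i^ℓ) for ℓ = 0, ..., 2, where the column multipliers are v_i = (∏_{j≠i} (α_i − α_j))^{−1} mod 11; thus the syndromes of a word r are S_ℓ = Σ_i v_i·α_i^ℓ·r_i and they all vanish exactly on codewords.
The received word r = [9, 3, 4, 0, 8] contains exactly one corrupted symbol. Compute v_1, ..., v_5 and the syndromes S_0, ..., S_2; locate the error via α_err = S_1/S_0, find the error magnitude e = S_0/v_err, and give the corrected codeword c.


S = (3, 2, 5), error at position 5, error magnitude e = 7, c = [9, 3, 4, 0, 1].

Step 1: column multipliers v_i = (∏_{j≠i}(α_i − α_j))^{−1} mod 11.
  i = 1 (α = 10): (10−3)(10−6)(10−5)(10−8) = 7·4·5·2 = 280 ≡ 5, so v_1 = 5^{−1} = 9 (mod 11).
  i = 2 (α = 3): (3−10)(3−6)(3−5)(3−8) = (−7)·(−3)·(−2)·(−5) = 210 ≡ 1, so v_2 = 1^{−1} = 1 (mod 11).
  i = 3 (α = 6): (6−10)(6−3)(6−5)(6−8) = (−4)·3·1·(−2) = 24 ≡ 2, so v_3 = 2^{−1} = 6 (mod 11).
  i = 4 (α = 5): (5−10)(5−3)(5−6)(5−8) = (−5)·2·(−1)·(−3) = −30 ≡ 3, so v_4 = 3^{−1} = 4 (mod 11).
  i = 5 (α = 8): (8−10)(8−3)(8−6)(8−5) = (−2)·5·2·3 = −60 ≡ 6, so v_5 = 6^{−1} = 2 (mod 11).
  v = [9, 1, 6, 4, 2].
Step 2: syndromes of r = [9, 3, 4, 0, 8] (all sums mod 11).
  S_0 = Σ v_i r_i = 9·9 + 1·3 + 6·4 + 4·0 + 2·8 = 124 ≡ 3.
  S_1 = Σ v_i α_i r_i = 9·10·9 + 1·3·3 + 6·6·4 + 4·5·0 + 2·8·8 = 1091 ≡ 2.
  α_i^2 mod 11 = [1, 9, 3, 3, 9].
  S_2 = Σ v_i α_i^2 r_i = 9·1·9 + 1·9·3 + 6·3·4 + 4·3·0 + 2·9·8 = 324 ≡ 5.
  S = (3, 2, 5) ≠ 0, so r is not a codeword (an error is present).
Step 3: locate the error. For a single error e at position i, S_ℓ = v_i·e·α_i^ℓ, so α_err = S_1/S_0.
  S_0^{−1} = 3^{−1} = 4 (mod 11), so α_err = 2·4 = 8 ≡ 8 = α_5. Error position i = 5.
  Consistency check: S_2/S_1 = 5·6 = 30 ≡ 8 = α_err ✓ (single-error assumption holds).
Step 4: error magnitude e = S_0/v_5 = S_0·∏_{j≠5}(α_5 − α_j) = 3·6 = 18 ≡ 7 (mod 11).
Step 5: correct position 5: c_5 = r_5 − e = 8 − 7 ≡ 1 (mod 11). Hence c = [9, 3, 4, 0, 1].
  Check: interpolating c through the α_i gives m(x) = 2 + 4·x (degree < 2) with m(α_i) = c_i for every i, so c is indeed a codeword.


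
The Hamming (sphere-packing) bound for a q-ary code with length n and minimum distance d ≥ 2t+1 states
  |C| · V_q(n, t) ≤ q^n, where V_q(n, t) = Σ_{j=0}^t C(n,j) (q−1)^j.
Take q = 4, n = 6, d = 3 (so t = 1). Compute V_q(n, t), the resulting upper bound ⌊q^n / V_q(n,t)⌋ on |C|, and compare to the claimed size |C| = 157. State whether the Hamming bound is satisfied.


V_q(n, t) = 19, q^n = 4096, Hamming bound = 215, |C| = 157 ≤ bound (satisfied).

Step 1: Compute V_q(n, t) = Σ_{j=0}^1 C(n, j) (q−1)^j.
  j = 0: C(6,0)·(3)^0 = 1·1 = 1.
  j = 1: C(6,1)·(3)^1 = 6·3 = 18.
  V_q(n, t) = 1 + 18 = 19.
Step 2: q^n = 4^6 = 4096.
Step 3: Hamming bound ⌊q^n / V_q(n,t)⌋ = ⌊4096/19⌋ = 215.
Step 4: Compare |C| = 157 to 215: satisfied.
The claimed |C| lies below the Hamming bound.


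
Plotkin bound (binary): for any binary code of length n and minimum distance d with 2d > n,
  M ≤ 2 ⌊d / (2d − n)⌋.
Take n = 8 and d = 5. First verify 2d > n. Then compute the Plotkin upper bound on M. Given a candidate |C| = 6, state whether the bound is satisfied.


Plotkin bound M ≤ 4; given |C| = 6 > bound (violated).

Check applicability: 2d = 10, n = 8.
2d − n = 2 > 0, so Plotkin applies.
Compute d/(2d−n) = 5/2 ≈ 2.5000.
⌊d/(2d−n)⌋ = 2.
Plotkin bound: M ≤ 2·2 = 4.
Given |C| = 6, check: VIOLATED.
This |C| is above the Plotkin bound, so no binary code with n = 8, d = 5 and 6 codewords exists.


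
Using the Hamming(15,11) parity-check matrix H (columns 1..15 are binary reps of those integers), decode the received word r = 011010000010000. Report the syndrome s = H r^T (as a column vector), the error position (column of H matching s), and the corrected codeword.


s = (1, 1, 1, 1)^T, error position = 15, corrected codeword c = 011010000010001

Compute s = H r^T mod 2 one row at a time:
  s_1 = 0 + 0 + 0 + 1 + 0 + 0 + 0 + 0 = 1 ≡ 1 (mod 2).
  s_2 = 0 + 1 + 0 + 0 + 0 + 0 + 0 + 0 = 1 ≡ 1 (mod 2).
  s_3 = 1 + 1 + 0 + 0 + 0 + 1 + 0 + 0 = 3 ≡ 1 (mod 2).
  s_4 = 0 + 1 + 1 + 0 + 0 + 1 + 0 + 0 = 3 ≡ 1 (mod 2).
s = (1, 1, 1, 1)^T — this equals column 15 of H (binary 1111), so error is at position 15.
Correct: flip bit 15 of r = 011010000010000 to get c = 011010000010001.


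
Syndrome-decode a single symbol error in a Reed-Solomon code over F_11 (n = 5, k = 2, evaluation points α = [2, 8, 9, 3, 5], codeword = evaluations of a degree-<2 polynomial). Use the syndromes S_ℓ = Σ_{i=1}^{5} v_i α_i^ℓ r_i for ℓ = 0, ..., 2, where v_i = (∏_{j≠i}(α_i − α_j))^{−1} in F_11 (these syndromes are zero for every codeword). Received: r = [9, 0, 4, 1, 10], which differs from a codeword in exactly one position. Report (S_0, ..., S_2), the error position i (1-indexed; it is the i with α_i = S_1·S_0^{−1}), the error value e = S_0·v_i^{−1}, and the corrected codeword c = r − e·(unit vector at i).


S = (9, 5, 4), error at position 4, error magnitude e = 10, c = [9, 0, 4, 2, 10].

Step 1: column multipliers v_i = (∏_{j≠i}(α_i − α_j))^{−1} mod 11.
  i = 1 (α = 2): (2−8)(2−9)(2−3)(2−5) = (−6)·(−7)·(−1)·(−3) = 126 ≡ 5, so v_1 = 5^{−1} = 9 (mod 11).
  i = 2 (α = 8): (8−2)(8−9)(8−3)(8−5) = 6·(−1)·5·3 = −90 ≡ 9, so v_2 = 9^{−1} = 5 (mod 11).
  i = 3 (α = 9): (9−2)(9−8)(9−3)(9−5) = 7·1·6·4 = 168 ≡ 3, so v_3 = 3^{−1} = 4 (mod 11).
  i = 4 (α = 3): (3−2)(3−8)(3−9)(3−5) = 1·(−5)·(−6)·(−2) = −60 ≡ 6, so v_4 = 6^{−1} = 2 (mod 11).
  i = 5 (α = 5): (5−2)(5−8)(5−9)(5−3) = 3·(−3)·(−4)·2 = 72 ≡ 6, so v_5 = 6^{−1} = 2 (mod 11).
  v = [9, 5, 4, 2, 2].
Step 2: syndromes of r = [9, 0, 4, 1, 10] (all sums mod 11).
  S_0 = Σ v_i r_i = 9·9 + 5·0 + 4·4 + 2·1 + 2·10 = 119 ≡ 9.
  S_1 = Σ v_i α_i r_i = 9·2·9 + 5·8·0 + 4·9·4 + 2·3·1 + 2·5·10 = 412 ≡ 5.
  α_i^2 mod 11 = [4, 9, 4, 9, 3].
  S_2 = Σ v_i α_i^2 r_i = 9·4·9 + 5·9·0 + 4·4·4 + 2·9·1 + 2·3·10 = 466 ≡ 4.
  S = (9, 5, 4) ≠ 0, so r is not a codeword (an error is present).
Step 3: locate the error. For a single error e at position i, S_ℓ = v_i·e·α_i^ℓ, so α_err = S_1/S_0.
  S_0^{−1} = 9^{−1} = 5 (mod 11), so α_err = 5·5 = 25 ≡ 3 = α_4. Error position i = 4.
  Consistency check: S_2/S_1 = 4·9 = 36 ≡ 3 = α_err ✓ (single-error assumption holds).
Step 4: error magnitude e = S_0/v_4 = S_0·∏_{j≠4}(α_4 − α_j) = 9·6 = 54 ≡ 10 (mod 11).
Step 5: correct position 4: c_4 = r_4 − e = 1 − 10 ≡ 2 (mod 11). Hence c = [9, 0, 4, 2, 10].
  Check: interpolating c through the α_i gives m(x) = 1 + 4·x (degree < 2) with m(α_i) = c_i for every i, so c is indeed a codeword.


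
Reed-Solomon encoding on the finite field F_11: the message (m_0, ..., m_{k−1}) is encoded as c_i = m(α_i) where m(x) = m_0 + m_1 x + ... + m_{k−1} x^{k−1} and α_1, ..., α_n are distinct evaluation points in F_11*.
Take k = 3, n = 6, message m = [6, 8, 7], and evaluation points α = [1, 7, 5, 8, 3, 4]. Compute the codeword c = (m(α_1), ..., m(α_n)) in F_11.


c = [10, 9, 1, 1, 5, 7]

Message polynomial: m(x) = 6 + 8·x + 7·x^2 (mod 11).
For each evaluation point α_i, compute m(α_i) mod 11:
  α_1 = 1: Horner steps 7 → 4 → 10, so m(1) = 10.
  α_2 = 7: Horner steps 7 → 2 → 9, so m(7) = 9.
  α_3 = 5: Horner steps 7 → 10 → 1, so m(5) = 1.
  α_4 = 8: Horner steps 7 → 9 → 1, so m(8) = 1.
  α_5 = 3: Horner steps 7 → 7 → 5, so m(3) = 5.
  α_6 = 4: Horner steps 7 → 3 → 7, so m(4) = 7.
Codeword c = [10, 9, 1, 1, 5, 7] ∈ F_11^6.


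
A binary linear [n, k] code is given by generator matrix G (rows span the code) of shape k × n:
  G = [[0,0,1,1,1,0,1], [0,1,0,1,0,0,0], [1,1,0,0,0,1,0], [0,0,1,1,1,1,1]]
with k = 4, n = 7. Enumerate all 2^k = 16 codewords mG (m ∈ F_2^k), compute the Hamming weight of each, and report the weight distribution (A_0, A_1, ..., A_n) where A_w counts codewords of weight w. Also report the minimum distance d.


Weight distribution: A_0 = 1, A_1 = 1, A_2 = 3, A_3 = 3, A_4 = 3, A_5 = 3, A_6 = 1, A_7 = 1. Minimum distance d = 1.

Enumerate all 2^4 = 16 messages m ∈ F_2^4.
For each, compute codeword c = mG in F_2^7, then tally its weight.
  m = 0000 → c = 0000000, weight = 0.
  m = 1000 → c = 0011101, weight = 4.
  m = 0100 → c = 0101000, weight = 2.
  m = 1100 → c = 0110101, weight = 4.
  m = 0010 → c = 1100010, weight = 3.
  m = 1010 → c = 1111111, weight = 7.
  m = 0110 → c = 1001010, weight = 3.
  m = 1110 → c = 1010111, weight = 5.
  m = 0001 → c = 0011111, weight = 5.
  m = 1001 → c = 0000010, weight = 1.
  m = 0101 → c = 0110111, weight = 5.
  m = 1101 → c = 0101010, weight = 3.
  m = 0011 → c = 1111101, weight = 6.
  m = 1011 → c = 1100000, weight = 2.
  m = 0111 → c = 1010101, weight = 4.
  m = 1111 → c = 1001000, weight = 2.
Tally weights:
  weight 0: 1 codewords.
  weight 1: 1 codewords.
  weight 2: 3 codewords.
  weight 3: 3 codewords.
  weight 4: 3 codewords.
  weight 5: 3 codewords.
  weight 6: 1 codewords.
  weight 7: 1 codewords.
Minimum distance d = smallest w > 0 with A_w > 0 = 1.
Sanity: Σ A_w = 16 = 2^4 = 16 ✓.


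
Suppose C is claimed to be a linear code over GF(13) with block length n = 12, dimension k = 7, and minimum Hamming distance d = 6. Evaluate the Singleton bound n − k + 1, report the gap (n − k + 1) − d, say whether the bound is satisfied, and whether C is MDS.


Singleton RHS = n − k + 1 = 6, slack = 0, bound satisfied, MDS.

Singleton bound: d ≤ n − k + 1.
Here n = 12, k = 7, so n − k + 1 = 6.
Given d = 6, check d ≤ 6: YES.
Slack = (n − k + 1) − d = 0.
The code is MDS (slack = 0).
Description: the claimed parameters are [12, 7, 6]_13; such a code would be MDS (meets Singleton bound).


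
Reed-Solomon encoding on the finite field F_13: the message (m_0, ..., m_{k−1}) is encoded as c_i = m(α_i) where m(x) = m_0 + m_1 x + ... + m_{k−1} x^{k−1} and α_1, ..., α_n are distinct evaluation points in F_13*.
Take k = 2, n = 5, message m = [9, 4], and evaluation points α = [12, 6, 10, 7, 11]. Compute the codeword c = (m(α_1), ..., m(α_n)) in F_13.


c = [5, 7, 10, 11, 1]

Message polynomial: m(x) = 9 + 4·x (mod 13).
For each evaluation point α_i, compute m(α_i) mod 13:
  α_1 = 12: Horner steps 4 → 5, so m(12) = 5.
  α_2 = 6: Horner steps 4 → 7, so m(6) = 7.
  α_3 = 10: Horner steps 4 → 10, so m(10) = 10.
  α_4 = 7: Horner steps 4 → 11, so m(7) = 11.
  α_5 = 11: Horner steps 4 → 1, so m(11) = 1.
Codeword c = [5, 7, 10, 11, 1] ∈ F_13^5.


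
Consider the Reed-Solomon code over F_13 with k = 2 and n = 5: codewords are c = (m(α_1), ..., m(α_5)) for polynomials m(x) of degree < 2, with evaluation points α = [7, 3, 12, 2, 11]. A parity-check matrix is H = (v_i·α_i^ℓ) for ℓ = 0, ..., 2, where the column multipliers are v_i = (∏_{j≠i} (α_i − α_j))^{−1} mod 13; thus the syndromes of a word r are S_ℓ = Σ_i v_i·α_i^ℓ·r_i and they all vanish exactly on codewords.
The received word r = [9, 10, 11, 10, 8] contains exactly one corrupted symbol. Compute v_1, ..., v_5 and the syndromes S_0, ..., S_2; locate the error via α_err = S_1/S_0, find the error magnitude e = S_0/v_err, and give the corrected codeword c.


S = (2, 4, 8), error at position 4, error magnitude e = 3, c = [9, 10, 11, 7, 8].

Step 1: column multipliers v_i = (∏_{j≠i}(α_i − α_j))^{−1} mod 13.
  i = 1 (α = 7): (7−3)(7−12)(7−2)(7−11) = 4·(−5)·5·(−4) = 400 ≡ 10, so v_1 = 10^{−1} = 4 (mod 13).
  i = 2 (α = 3): (3−7)(3−12)(3−2)(3−11) = (−4)·(−9)·1·(−8) = −288 ≡ 11, so v_2 = 11^{−1} = 6 (mod 13).
  i = 3 (α = 12): (12−7)(12−3)(12−2)(12−11) = 5·9·10·1 = 450 ≡ 8, so v_3 = 8^{−1} = 5 (mod 13).
  i = 4 (α = 2): (2−7)(2−3)(2−12)(2−11) = (−5)·(−1)·(−10)·(−9) = 450 ≡ 8, so v_4 = 8^{−1} = 5 (mod 13).
  i = 5 (α = 11): (11−7)(11−3)(11−12)(11−2) = 4·8·(−1)·9 = −288 ≡ 11, so v_5 = 11^{−1} = 6 (mod 13).
  v = [4, 6, 5, 5, 6].
Step 2: syndromes of r = [9, 10, 11, 10, 8] (all sums mod 13).
  S_0 = Σ v_i r_i = 4·9 + 6·10 + 5·11 + 5·10 + 6·8 = 249 ≡ 2.
  S_1 = Σ v_i α_i r_i = 4·7·9 + 6·3·10 + 5·12·11 + 5·2·10 + 6·11·8 = 1720 ≡ 4.
  α_i^2 mod 13 = [10, 9, 1, 4, 4].
  S_2 = Σ v_i α_i^2 r_i = 4·10·9 + 6·9·10 + 5·1·11 + 5·4·10 + 6·4·8 = 1347 ≡ 8.
  S = (2, 4, 8) ≠ 0, so r is not a codeword (an error is present).
Step 3: locate the error. For a single error e at position i, S_ℓ = v_i·e·α_i^ℓ, so α_err = S_1/S_0.
  S_0^{−1} = 2^{−1} = 7 (mod 13), so α_err = 4·7 = 28 ≡ 2 = α_4. Error position i = 4.
  Consistency check: S_2/S_1 = 8·10 = 80 ≡ 2 = α_err ✓ (single-error assumption holds).
Step 4: error magnitude e = S_0/v_4 = S_0·∏_{j≠4}(α_4 − α_j) = 2·8 = 16 ≡ 3 (mod 13).
Step 5: correct position 4: c_4 = r_4 − e = 10 − 3 ≡ 7 (mod 13). Hence c = [9, 10, 11, 7, 8].
  Check: interpolating c through the α_i gives m(x) = 1 + 3·x (degree < 2) with m(α_i) = c_i for every i, so c is indeed a codeword.


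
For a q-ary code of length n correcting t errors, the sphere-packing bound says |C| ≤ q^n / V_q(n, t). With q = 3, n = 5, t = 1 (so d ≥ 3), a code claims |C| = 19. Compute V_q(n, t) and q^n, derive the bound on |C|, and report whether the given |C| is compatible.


V_q(n, t) = 11, q^n = 243, Hamming bound = 22, |C| = 19 ≤ bound (satisfied).

Step 1: Compute V_q(n, t) = Σ_{j=0}^1 C(n, j) (q−1)^j.
  j = 0: C(5,0)·(2)^0 = 1·1 = 1.
  j = 1: C(5,1)·(2)^1 = 5·2 = 10.
  V_q(n, t) = 1 + 10 = 11.
Step 2: q^n = 3^5 = 243.
Step 3: Hamming bound ⌊q^n / V_q(n,t)⌋ = ⌊243/11⌋ = 22.
Step 4: Compare |C| = 19 to 22: satisfied.
The claimed |C| lies below the Hamming bound.


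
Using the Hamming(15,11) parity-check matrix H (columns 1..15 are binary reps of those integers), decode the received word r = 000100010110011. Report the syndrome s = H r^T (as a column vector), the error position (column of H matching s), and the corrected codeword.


s = (1, 1, 0, 0)^T, error position = 12, corrected codeword c = 000100010111011

Compute s = H r^T mod 2 one row at a time:
  s_1 = 1 + 0 + 1 + 1 + 0 + 0 + 1 + 1 = 5 ≡ 1 (mod 2).
  s_2 = 1 + 0 + 0 + 0 + 0 + 0 + 1 + 1 = 3 ≡ 1 (mod 2).
  s_3 = 0 + 0 + 0 + 0 + 1 + 1 + 1 + 1 = 4 ≡ 0 (mod 2).
  s_4 = 0 + 0 + 0 + 0 + 0 + 1 + 0 + 1 = 2 ≡ 0 (mod 2).
s = (1, 1, 0, 0)^T — this equals column 12 of H (binary 1100), so error is at position 12.
Correct: flip bit 12 of r = 000100010110011 to get c = 000100010111011.


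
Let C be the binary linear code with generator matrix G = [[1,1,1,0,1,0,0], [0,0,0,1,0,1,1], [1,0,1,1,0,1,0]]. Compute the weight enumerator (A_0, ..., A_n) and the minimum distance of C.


Weight distribution: A_0 = 1, A_3 = 3, A_4 = 3, A_7 = 1. Minimum distance d = 3.

Enumerate all 2^3 = 8 messages m ∈ F_2^3.
For each, compute codeword c = mG in F_2^7, then tally its weight.
  m = 000 → c = 0000000, weight = 0.
  m = 100 → c = 1110100, weight = 4.
  m = 010 → c = 0001011, weight = 3.
  m = 110 → c = 1111111, weight = 7.
  m = 001 → c = 1011010, weight = 4.
  m = 101 → c = 0101110, weight = 4.
  m = 011 → c = 1010001, weight = 3.
  m = 111 → c = 0100101, weight = 3.
Tally weights:
  weight 0: 1 codewords.
  weight 3: 3 codewords.
  weight 4: 3 codewords.
  weight 7: 1 codewords.
Minimum distance d = smallest w > 0 with A_w > 0 = 3.
Sanity: Σ A_w = 8 = 2^3 = 8 ✓.


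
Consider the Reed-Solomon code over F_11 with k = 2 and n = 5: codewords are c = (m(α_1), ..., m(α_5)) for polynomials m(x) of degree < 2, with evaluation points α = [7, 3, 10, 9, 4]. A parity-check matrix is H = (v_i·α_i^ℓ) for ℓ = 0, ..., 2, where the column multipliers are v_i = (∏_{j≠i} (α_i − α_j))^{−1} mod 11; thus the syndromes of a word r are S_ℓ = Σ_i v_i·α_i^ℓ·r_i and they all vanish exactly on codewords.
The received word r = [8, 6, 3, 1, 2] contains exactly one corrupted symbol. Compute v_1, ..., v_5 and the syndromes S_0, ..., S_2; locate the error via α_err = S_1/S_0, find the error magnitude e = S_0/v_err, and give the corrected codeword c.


S = (2, 6, 7), error at position 2, error magnitude e = 6, c = [8, 0, 3, 1, 2].

Step 1: column multipliers v_i = (∏_{j≠i}(α_i − α_j))^{−1} mod 11.
  i = 1 (α = 7): (7−3)(7−10)(7−9)(7−4) = 4·(−3)·(−2)·3 = 72 ≡ 6, so v_1 = 6^{−1} = 2 (mod 11).
  i = 2 (α = 3): (3−7)(3−10)(3−9)(3−4) = (−4)·(−7)·(−6)·(−1) = 168 ≡ 3, so v_2 = 3^{−1} = 4 (mod 11).
  i = 3 (α = 10): (10−7)(10−3)(10−9)(10−4) = 3·7·1·6 = 126 ≡ 5, so v_3 = 5^{−1} = 9 (mod 11).
  i = 4 (α = 9): (9−7)(9−3)(9−10)(9−4) = 2·6·(−1)·5 = −60 ≡ 6, so v_4 = 6^{−1} = 2 (mod 11).
  i = 5 (α = 4): (4−7)(4−3)(4−10)(4−9) = (−3)·1·(−6)·(−5) = −90 ≡ 9, so v_5 = 9^{−1} = 5 (mod 11).
  v = [2, 4, 9, 2, 5].
Step 2: syndromes of r = [8, 6, 3, 1, 2] (all sums mod 11).
  S_0 = Σ v_i r_i = 2·8 + 4·6 + 9·3 + 2·1 + 5·2 = 79 ≡ 2.
  S_1 = Σ v_i α_i r_i = 2·7·8 + 4·3·6 + 9·10·3 + 2·9·1 + 5·4·2 = 512 ≡ 6.
  α_i^2 mod 11 = [5, 9, 1, 4, 5].
  S_2 = Σ v_i α_i^2 r_i = 2·5·8 + 4·9·6 + 9·1·3 + 2·4·1 + 5·5·2 = 381 ≡ 7.
  S = (2, 6, 7) ≠ 0, so r is not a codeword (an error is present).
Step 3: locate the error. For a single error e at position i, S_ℓ = v_i·e·α_i^ℓ, so α_err = S_1/S_0.
  S_0^{−1} = 2^{−1} = 6 (mod 11), so α_err = 6·6 = 36 ≡ 3 = α_2. Error position i = 2.
  Consistency check: S_2/S_1 = 7·2 = 14 ≡ 3 = α_err ✓ (single-error assumption holds).
Step 4: error magnitude e = S_0/v_2 = S_0·∏_{j≠2}(α_2 − α_j) = 2·3 = 6 ≡ 6 (mod 11).
Step 5: correct position 2: c_2 = r_2 − e = 6 − 6 ≡ 0 (mod 11). Hence c = [8, 0, 3, 1, 2].
  Check: interpolating c through the α_i gives m(x) = 5 + 2·x (degree < 2) with m(α_i) = c_i for every i, so c is indeed a codeword.


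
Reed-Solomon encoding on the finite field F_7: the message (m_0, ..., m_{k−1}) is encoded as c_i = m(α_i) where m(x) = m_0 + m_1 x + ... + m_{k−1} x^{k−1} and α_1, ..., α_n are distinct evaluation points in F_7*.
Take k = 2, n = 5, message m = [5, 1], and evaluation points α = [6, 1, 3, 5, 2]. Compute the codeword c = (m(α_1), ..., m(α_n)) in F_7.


c = [4, 6, 1, 3, 0]

Message polynomial: m(x) = 5 + 1·x (mod 7).
For each evaluation point α_i, compute m(α_i) mod 7:
  α_1 = 6: Horner steps 1 → 4, so m(6) = 4.
  α_2 = 1: Horner steps 1 → 6, so m(1) = 6.
  α_3 = 3: Horner steps 1 → 1, so m(3) = 1.
  α_4 = 5: Horner steps 1 → 3, so m(5) = 3.
  α_5 = 2: Horner steps 1 → 0, so m(2) = 0.
Codeword c = [4, 6, 1, 3, 0] ∈ F_7^5.


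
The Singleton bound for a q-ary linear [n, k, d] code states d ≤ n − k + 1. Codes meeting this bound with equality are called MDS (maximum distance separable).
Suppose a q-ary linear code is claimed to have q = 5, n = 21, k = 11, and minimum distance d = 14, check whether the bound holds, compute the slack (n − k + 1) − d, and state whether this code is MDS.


Singleton RHS = n − k + 1 = 11, slack = -3, bound violated (no such code; not MDS).

Singleton bound: d ≤ n − k + 1.
Here n = 21, k = 11, so n − k + 1 = 11.
Given d = 14, check d ≤ 11: NO.
Slack = (n − k + 1) − d = -3.
The slack is negative: d = 14 exceeds n − k + 1 = 11 by 3, so the Singleton bound is violated and no linear [21, 11, 14]_5 code can exist. In particular it is not MDS (MDS requires d = n − k + 1 exactly).
Description: the claimed parameters are [21, 11, 14]_5; such a code would be impossible (violates the Singleton bound).


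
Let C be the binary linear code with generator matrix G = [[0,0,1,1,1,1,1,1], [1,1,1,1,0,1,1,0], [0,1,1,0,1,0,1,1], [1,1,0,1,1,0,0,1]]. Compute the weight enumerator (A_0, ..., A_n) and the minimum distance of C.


Weight distribution: A_0 = 1, A_1 = 1, A_2 = 1, A_3 = 2, A_4 = 3, A_5 = 5, A_6 = 3. Minimum distance d = 1.

Enumerate all 2^4 = 16 messages m ∈ F_2^4.
For each, compute codeword c = mG in F_2^8, then tally its weight.
  m = 0000 → c = 00000000, weight = 0.
  m = 1000 → c = 00111111, weight = 6.
  m = 0100 → c = 11110110, weight = 6.
  m = 1100 → c = 11001001, weight = 4.
  m = 0010 → c = 01101011, weight = 5.
  m = 1010 → c = 01010100, weight = 3.
  m = 0110 → c = 10011101, weight = 5.
  m = 1110 → c = 10100010, weight = 3.
  m = 0001 → c = 11011001, weight = 5.
  m = 1001 → c = 11100110, weight = 5.
  m = 0101 → c = 00101111, weight = 5.
  m = 1101 → c = 00010000, weight = 1.
  m = 0011 → c = 10110010, weight = 4.
  m = 1011 → c = 10001101, weight = 4.
  m = 0111 → c = 01000100, weight = 2.
  m = 1111 → c = 01111011, weight = 6.
Tally weights:
  weight 0: 1 codewords.
  weight 1: 1 codewords.
  weight 2: 1 codewords.
  weight 3: 2 codewords.
  weight 4: 3 codewords.
  weight 5: 5 codewords.
  weight 6: 3 codewords.
Minimum distance d = smallest w > 0 with A_w > 0 = 1.
Sanity: Σ A_w = 16 = 2^4 = 16 ✓.


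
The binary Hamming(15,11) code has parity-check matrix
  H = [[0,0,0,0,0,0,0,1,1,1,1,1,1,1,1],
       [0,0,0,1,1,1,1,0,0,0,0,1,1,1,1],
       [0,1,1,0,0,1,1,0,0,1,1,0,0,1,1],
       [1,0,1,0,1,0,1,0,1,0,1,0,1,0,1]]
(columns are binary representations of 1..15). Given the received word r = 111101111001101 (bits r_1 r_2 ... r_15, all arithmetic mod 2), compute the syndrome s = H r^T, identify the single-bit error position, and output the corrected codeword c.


s = (1, 0, 1, 0)^T, error position = 10, corrected codeword c = 111101111101101

Compute s = H r^T mod 2 one row at a time:
  s_1 = 1 + 1 + 0 + 0 + 1 + 1 + 0 + 1 = 5 ≡ 1 (mod 2).
  s_2 = 1 + 0 + 1 + 1 + 1 + 1 + 0 + 1 = 6 ≡ 0 (mod 2).
  s_3 = 1 + 1 + 1 + 1 + 0 + 0 + 0 + 1 = 5 ≡ 1 (mod 2).
  s_4 = 1 + 1 + 0 + 1 + 1 + 0 + 1 + 1 = 6 ≡ 0 (mod 2).
s = (1, 0, 1, 0)^T — this equals column 10 of H (binary 1010), so error is at position 10.
Correct: flip bit 10 of r = 111101111001101 to get c = 111101111101101.


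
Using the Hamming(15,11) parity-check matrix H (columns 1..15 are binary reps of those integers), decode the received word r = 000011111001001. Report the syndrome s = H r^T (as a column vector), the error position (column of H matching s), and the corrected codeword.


s = (0, 1, 1, 0)^T, error position = 6, corrected codeword c = 000010111001001

Compute s = H r^T mod 2 one row at a time:
  s_1 = 1 + 1 + 0 + 0 + 1 + 0 + 0 + 1 = 4 ≡ 0 (mod 2).
  s_2 = 0 + 1 + 1 + 1 + 1 + 0 + 0 + 1 = 5 ≡ 1 (mod 2).
  s_3 = 0 + 0 + 1 + 1 + 0 + 0 + 0 + 1 = 3 ≡ 1 (mod 2).
  s_4 = 0 + 0 + 1 + 1 + 1 + 0 + 0 + 1 = 4 ≡ 0 (mod 2).
s = (0, 1, 1, 0)^T — this equals column 6 of H (binary 0110), so error is at position 6.
Correct: flip bit 6 of r = 000011111001001 to get c = 000010111001001.


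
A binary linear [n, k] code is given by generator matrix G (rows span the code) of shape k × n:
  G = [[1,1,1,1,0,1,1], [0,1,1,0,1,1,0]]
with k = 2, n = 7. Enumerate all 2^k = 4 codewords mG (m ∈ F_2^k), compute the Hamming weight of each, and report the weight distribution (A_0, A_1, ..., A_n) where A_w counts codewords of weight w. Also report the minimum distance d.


Weight distribution: A_0 = 1, A_4 = 2, A_6 = 1. Minimum distance d = 4.

Enumerate all 2^2 = 4 messages m ∈ F_2^2.
For each, compute codeword c = mG in F_2^7, then tally its weight.
  m = 00 → c = 0000000, weight = 0.
  m = 10 → c = 1111011, weight = 6.
  m = 01 → c = 0110110, weight = 4.
  m = 11 → c = 1001101, weight = 4.
Tally weights:
  weight 0: 1 codewords.
  weight 4: 2 codewords.
  weight 6: 1 codewords.
Minimum distance d = smallest w > 0 with A_w > 0 = 4.
Sanity: Σ A_w = 4 = 2^2 = 4 ✓.


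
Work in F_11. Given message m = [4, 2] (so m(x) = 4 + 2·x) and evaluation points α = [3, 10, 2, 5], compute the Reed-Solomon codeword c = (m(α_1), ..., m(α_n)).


c = [10, 2, 8, 3]

Message polynomial: m(x) = 4 + 2·x (mod 11).
For each evaluation point α_i, compute m(α_i) mod 11:
  α_1 = 3: Horner steps 2 → 10, so m(3) = 10.
  α_2 = 10: Horner steps 2 → 2, so m(10) = 2.
  α_3 = 2: Horner steps 2 → 8, so m(2) = 8.
  α_4 = 5: Horner steps 2 → 3, so m(5) = 3.
Codeword c = [10, 2, 8, 3] ∈ F_11^4.


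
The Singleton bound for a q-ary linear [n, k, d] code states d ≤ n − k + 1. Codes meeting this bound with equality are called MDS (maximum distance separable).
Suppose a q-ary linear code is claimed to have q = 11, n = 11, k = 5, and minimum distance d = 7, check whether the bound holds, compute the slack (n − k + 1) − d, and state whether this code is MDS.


Singleton RHS = n − k + 1 = 7, slack = 0, bound satisfied, MDS.

Singleton bound: d ≤ n − k + 1.
Here n = 11, k = 5, so n − k + 1 = 7.
Given d = 7, check d ≤ 7: YES.
Slack = (n − k + 1) − d = 0.
The code is MDS (slack = 0).
Description: the claimed parameters are [11, 5, 7]_11; such a code would be MDS (meets Singleton bound).


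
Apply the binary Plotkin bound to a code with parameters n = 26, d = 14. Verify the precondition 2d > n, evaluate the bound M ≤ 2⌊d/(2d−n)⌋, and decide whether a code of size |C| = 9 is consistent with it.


Plotkin bound M ≤ 14; given |C| = 9 ≤ bound (satisfied).

Check applicability: 2d = 28, n = 26.
2d − n = 2 > 0, so Plotkin applies.
Compute d/(2d−n) = 14/2 ≈ 7.0000.
⌊d/(2d−n)⌋ = 7.
Plotkin bound: M ≤ 2·7 = 14.
Given |C| = 9, check: satisfied.
This |C| is below the Plotkin bound.


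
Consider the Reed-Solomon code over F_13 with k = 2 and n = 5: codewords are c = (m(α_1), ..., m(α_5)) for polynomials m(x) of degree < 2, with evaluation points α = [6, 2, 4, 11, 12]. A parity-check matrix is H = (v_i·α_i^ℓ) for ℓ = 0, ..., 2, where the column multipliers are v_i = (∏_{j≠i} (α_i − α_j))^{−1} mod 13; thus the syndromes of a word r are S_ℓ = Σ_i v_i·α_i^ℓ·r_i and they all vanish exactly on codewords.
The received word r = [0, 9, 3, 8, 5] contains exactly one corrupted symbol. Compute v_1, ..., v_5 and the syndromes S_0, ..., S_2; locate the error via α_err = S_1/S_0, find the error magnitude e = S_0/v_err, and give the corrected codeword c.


S = (7, 3, 5), error at position 1, error magnitude e = 3, c = [10, 9, 3, 8, 5].

Step 1: column multipliers v_i = (∏_{j≠i}(α_i − α_j))^{−1} mod 13.
  i = 1 (α = 6): (6−2)(6−4)(6−11)(6−12) = 4·2·(−5)·(−6) = 240 ≡ 6, so v_1 = 6^{−1} = 11 (mod 13).
  i = 2 (α = 2): (2−6)(2−4)(2−11)(2−12) = (−4)·(−2)·(−9)·(−10) = 720 ≡ 5, so v_2 = 5^{−1} = 8 (mod 13).
  i = 3 (α = 4): (4−6)(4−2)(4−11)(4−12) = (−2)·2·(−7)·(−8) = −224 ≡ 10, so v_3 = 10^{−1} = 4 (mod 13).
  i = 4 (α = 11): (11−6)(11−2)(11−4)(11−12) = 5·9·7·(−1) = −315 ≡ 10, so v_4 = 10^{−1} = 4 (mod 13).
  i = 5 (α = 12): (12−6)(12−2)(12−4)(12−11) = 6·10·8·1 = 480 ≡ 12, so v_5 = 12^{−1} = 12 (mod 13).
  v = [11, 8, 4, 4, 12].
Step 2: syndromes of r = [0, 9, 3, 8, 5] (all sums mod 13).
  S_0 = Σ v_i r_i = 11·0 + 8·9 + 4·3 + 4·8 + 12·5 = 176 ≡ 7.
  S_1 = Σ v_i α_i r_i = 11·6·0 + 8·2·9 + 4·4·3 + 4·11·8 + 12·12·5 = 1264 ≡ 3.
  α_i^2 mod 13 = [10, 4, 3, 4, 1].
  S_2 = Σ v_i α_i^2 r_i = 11·10·0 + 8·4·9 + 4·3·3 + 4·4·8 + 12·1·5 = 512 ≡ 5.
  S = (7, 3, 5) ≠ 0, so r is not a codeword (an error is present).
Step 3: locate the error. For a single error e at position i, S_ℓ = v_i·e·α_i^ℓ, so α_err = S_1/S_0.
  S_0^{−1} = 7^{−1} = 2 (mod 13), so α_err = 3·2 = 6 ≡ 6 = α_1. Error position i = 1.
  Consistency check: S_2/S_1 = 5·9 = 45 ≡ 6 = α_err ✓ (single-error assumption holds).
Step 4: error magnitude e = S_0/v_1 = S_0·∏_{j≠1}(α_1 − α_j) = 7·6 = 42 ≡ 3 (mod 13).
Step 5: correct position 1: c_1 = r_1 − e = 0 − 3 ≡ 10 (mod 13). Hence c = [10, 9, 3, 8, 5].
  Check: interpolating c through the α_i gives m(x) = 2 + 10·x (degree < 2) with m(α_i) = c_i for every i, so c is indeed a codeword.


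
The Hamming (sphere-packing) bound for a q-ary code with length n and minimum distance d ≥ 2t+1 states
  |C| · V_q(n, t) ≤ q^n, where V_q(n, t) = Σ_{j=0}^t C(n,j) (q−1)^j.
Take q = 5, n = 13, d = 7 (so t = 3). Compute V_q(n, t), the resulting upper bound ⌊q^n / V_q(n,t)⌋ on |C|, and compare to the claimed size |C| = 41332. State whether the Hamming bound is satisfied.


V_q(n, t) = 19605, q^n = 1220703125, Hamming bound = 62264, |C| = 41332 ≤ bound (satisfied).

Step 1: Compute V_q(n, t) = Σ_{j=0}^3 C(n, j) (q−1)^j.
  j = 0: C(13,0)·(4)^0 = 1·1 = 1.
  j = 1: C(13,1)·(4)^1 = 13·4 = 52.
  j = 2: C(13,2)·(4)^2 = 78·16 = 1248.
  j = 3: C(13,3)·(4)^3 = 286·64 = 18304.
  V_q(n, t) = 1 + 52 + 1248 + 18304 = 19605.
Step 2: q^n = 5^13 = 1220703125.
Step 3: Hamming bound ⌊q^n / V_q(n,t)⌋ = ⌊1220703125/19605⌋ = 62264.
Step 4: Compare |C| = 41332 to 62264: satisfied.
The claimed |C| lies below the Hamming bound.


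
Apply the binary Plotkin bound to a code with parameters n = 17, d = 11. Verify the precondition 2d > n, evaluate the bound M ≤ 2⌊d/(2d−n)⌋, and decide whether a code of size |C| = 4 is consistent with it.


Plotkin bound M ≤ 4; given |C| = 4 ≤ bound (satisfied).

Check applicability: 2d = 22, n = 17.
2d − n = 5 > 0, so Plotkin applies.
Compute d/(2d−n) = 11/5 ≈ 2.2000.
⌊d/(2d−n)⌋ = 2.
Plotkin bound: M ≤ 2·2 = 4.
Given |C| = 4, check: satisfied.
This |C| is at the Plotkin bound.


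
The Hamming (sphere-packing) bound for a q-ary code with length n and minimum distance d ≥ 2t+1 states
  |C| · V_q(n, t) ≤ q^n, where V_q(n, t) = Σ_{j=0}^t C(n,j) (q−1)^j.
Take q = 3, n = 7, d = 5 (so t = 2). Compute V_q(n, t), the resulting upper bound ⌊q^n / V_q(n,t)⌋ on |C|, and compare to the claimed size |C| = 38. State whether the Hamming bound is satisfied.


V_q(n, t) = 99, q^n = 2187, Hamming bound = 22, |C| = 38 > bound (violated).

Step 1: Compute V_q(n, t) = Σ_{j=0}^2 C(n, j) (q−1)^j.
  j = 0: C(7,0)·(2)^0 = 1·1 = 1.
  j = 1: C(7,1)·(2)^1 = 7·2 = 14.
  j = 2: C(7,2)·(2)^2 = 21·4 = 84.
  V_q(n, t) = 1 + 14 + 84 = 99.
Step 2: q^n = 3^7 = 2187.
Step 3: Hamming bound ⌊q^n / V_q(n,t)⌋ = ⌊2187/99⌋ = 22.
Step 4: Compare |C| = 38 to 22: violated.
The claimed |C| lies above the Hamming bound, so no 3-ary code of length 7 with d ≥ 5 can have 38 codewords.


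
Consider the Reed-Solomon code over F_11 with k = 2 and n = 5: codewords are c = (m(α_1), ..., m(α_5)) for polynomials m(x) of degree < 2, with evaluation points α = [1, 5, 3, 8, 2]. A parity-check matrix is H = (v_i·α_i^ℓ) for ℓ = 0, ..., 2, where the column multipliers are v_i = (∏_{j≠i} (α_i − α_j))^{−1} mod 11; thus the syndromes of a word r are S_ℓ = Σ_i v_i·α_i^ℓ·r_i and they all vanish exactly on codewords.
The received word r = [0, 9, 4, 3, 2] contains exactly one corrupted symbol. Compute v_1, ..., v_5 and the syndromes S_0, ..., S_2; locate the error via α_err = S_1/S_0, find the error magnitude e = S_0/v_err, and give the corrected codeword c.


S = (9, 1, 5), error at position 2, error magnitude e = 1, c = [0, 8, 4, 3, 2].

Step 1: column multipliers v_i = (∏_{j≠i}(α_i − α_j))^{−1} mod 11.
  i = 1 (α = 1): (1−5)(1−3)(1−8)(1−2) = (−4)·(−2)·(−7)·(−1) = 56 ≡ 1, so v_1 = 1^{−1} = 1 (mod 11).
  i = 2 (α = 5): (5−1)(5−3)(5−8)(5−2) = 4·2·(−3)·3 = −72 ≡ 5, so v_2 = 5^{−1} = 9 (mod 11).
  i = 3 (α = 3): (3−1)(3−5)(3−8)(3−2) = 2·(−2)·(−5)·1 = 20 ≡ 9, so v_3 = 9^{−1} = 5 (mod 11).
  i = 4 (α = 8): (8−1)(8−5)(8−3)(8−2) = 7·3·5·6 = 630 ≡ 3, so v_4 = 3^{−1} = 4 (mod 11).
  i = 5 (α = 2): (2−1)(2−5)(2−3)(2−8) = 1·(−3)·(−1)·(−6) = −18 ≡ 4, so v_5 = 4^{−1} = 3 (mod 11).
  v = [1, 9, 5, 4, 3].
Step 2: syndromes of r = [0, 9, 4, 3, 2] (all sums mod 11).
  S_0 = Σ v_i r_i = 1·0 + 9·9 + 5·4 + 4·3 + 3·2 = 119 ≡ 9.
  S_1 = Σ v_i α_i r_i = 1·1·0 + 9·5·9 + 5·3·4 + 4·8·3 + 3·2·2 = 573 ≡ 1.
  α_i^2 mod 11 = [1, 3, 9, 9, 4].
  S_2 = Σ v_i α_i^2 r_i = 1·1·0 + 9·3·9 + 5·9·4 + 4·9·3 + 3·4·2 = 555 ≡ 5.
  S = (9, 1, 5) ≠ 0, so r is not a codeword (an error is present).
Step 3: locate the error. For a single error e at position i, S_ℓ = v_i·e·α_i^ℓ, so α_err = S_1/S_0.
  S_0^{−1} = 9^{−1} = 5 (mod 11), so α_err = 1·5 = 5 ≡ 5 = α_2. Error position i = 2.
  Consistency check: S_2/S_1 = 5·1 = 5 ≡ 5 = α_err ✓ (single-error assumption holds).
Step 4: error magnitude e = S_0/v_2 = S_0·∏_{j≠2}(α_2 − α_j) = 9·5 = 45 ≡ 1 (mod 11).
Step 5: correct position 2: c_2 = r_2 − e = 9 − 1 ≡ 8 (mod 11). Hence c = [0, 8, 4, 3, 2].
  Check: interpolating c through the α_i gives m(x) = 9 + 2·x (degree < 2) with m(α_i) = c_i for every i, so c is indeed a codeword.


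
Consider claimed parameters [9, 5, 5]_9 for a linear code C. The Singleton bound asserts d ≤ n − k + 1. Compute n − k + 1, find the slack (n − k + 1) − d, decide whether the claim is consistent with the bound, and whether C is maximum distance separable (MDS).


Singleton RHS = n − k + 1 = 5, slack = 0, bound satisfied, MDS.

Singleton bound: d ≤ n − k + 1.
Here n = 9, k = 5, so n − k + 1 = 5.
Given d = 5, check d ≤ 5: YES.
Slack = (n − k + 1) − d = 0.
The code is MDS (slack = 0).
Description: the claimed parameters are [9, 5, 5]_9; such a code would be MDS (meets Singleton bound).


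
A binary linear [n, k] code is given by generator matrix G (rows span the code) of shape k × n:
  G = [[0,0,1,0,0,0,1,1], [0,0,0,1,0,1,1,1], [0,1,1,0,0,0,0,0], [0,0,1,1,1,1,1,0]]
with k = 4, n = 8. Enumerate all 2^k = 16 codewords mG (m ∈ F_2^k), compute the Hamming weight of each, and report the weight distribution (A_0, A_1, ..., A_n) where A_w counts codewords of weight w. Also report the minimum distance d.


Weight distribution: A_0 = 1, A_2 = 2, A_3 = 6, A_4 = 3, A_5 = 2, A_6 = 2. Minimum distance d = 2.

Enumerate all 2^4 = 16 messages m ∈ F_2^4.
For each, compute codeword c = mG in F_2^8, then tally its weight.
  m = 0000 → c = 00000000, weight = 0.
  m = 1000 → c = 00100011, weight = 3.
  m = 0100 → c = 00010111, weight = 4.
  m = 1100 → c = 00110100, weight = 3.
  m = 0010 → c = 01100000, weight = 2.
  m = 1010 → c = 01000011, weight = 3.
  m = 0110 → c = 01110111, weight = 6.
  m = 1110 → c = 01010100, weight = 3.
  m = 0001 → c = 00111110, weight = 5.
  m = 1001 → c = 00011101, weight = 4.
  m = 0101 → c = 00101001, weight = 3.
  m = 1101 → c = 00001010, weight = 2.
  m = 0011 → c = 01011110, weight = 5.
  m = 1011 → c = 01111101, weight = 6.
  m = 0111 → c = 01001001, weight = 3.
  m = 1111 → c = 01101010, weight = 4.
Tally weights:
  weight 0: 1 codewords.
  weight 2: 2 codewords.
  weight 3: 6 codewords.
  weight 4: 3 codewords.
  weight 5: 2 codewords.
  weight 6: 2 codewords.
Minimum distance d = smallest w > 0 with A_w > 0 = 2.
Sanity: Σ A_w = 16 = 2^4 = 16 ✓.


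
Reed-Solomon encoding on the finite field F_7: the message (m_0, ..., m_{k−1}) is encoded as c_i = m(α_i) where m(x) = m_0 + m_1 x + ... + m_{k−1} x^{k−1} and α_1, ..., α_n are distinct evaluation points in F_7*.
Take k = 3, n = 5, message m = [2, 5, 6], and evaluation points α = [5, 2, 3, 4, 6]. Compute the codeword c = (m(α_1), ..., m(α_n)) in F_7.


c = [2, 1, 1, 6, 3]

Message polynomial: m(x) = 2 + 5·x + 6·x^2 (mod 7).
For each evaluation point α_i, compute m(α_i) mod 7:
  α_1 = 5: Horner steps 6 → 0 → 2, so m(5) = 2.
  α_2 = 2: Horner steps 6 → 3 → 1, so m(2) = 1.
  α_3 = 3: Horner steps 6 → 2 → 1, so m(3) = 1.
  α_4 = 4: Horner steps 6 → 1 → 6, so m(4) = 6.
  α_5 = 6: Horner steps 6 → 6 → 3, so m(6) = 3.
Codeword c = [2, 1, 1, 6, 3] ∈ F_7^5.
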